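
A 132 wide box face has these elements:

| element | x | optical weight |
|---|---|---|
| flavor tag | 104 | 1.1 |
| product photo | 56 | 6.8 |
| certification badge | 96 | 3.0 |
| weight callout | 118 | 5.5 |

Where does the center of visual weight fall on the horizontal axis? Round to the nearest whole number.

Total weight = 1.1 + 6.8 + 3.0 + 5.5 = 16.4.
Σw·x = 1.1·104 + 6.8·56 + 3.0·96 + 5.5·118 = 1432.2, so x̄ = 1432.2/16.4 ≈ 87.33.

x ≈ 87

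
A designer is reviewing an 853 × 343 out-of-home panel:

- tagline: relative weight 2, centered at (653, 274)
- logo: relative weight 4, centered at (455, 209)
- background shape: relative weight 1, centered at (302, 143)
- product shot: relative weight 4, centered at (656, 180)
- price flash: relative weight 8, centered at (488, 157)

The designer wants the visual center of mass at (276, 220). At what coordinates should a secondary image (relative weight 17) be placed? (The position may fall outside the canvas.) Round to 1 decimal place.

With the secondary image, Σw becomes 2 + 4 + 1 + 4 + 8 + 17 = 36.
x: target moment 36×276 = 9936; current 2·653 + 4·455 + 1·302 + 4·656 + 8·488 = 9956; the secondary image supplies -20, so x = -20/17 ≈ -1.18.
y: target moment 36×220 = 7920; current 2·274 + 4·209 + 1·143 + 4·180 + 8·157 = 3503; the secondary image supplies 4417, so y = 4417/17 ≈ 259.82.

(-1.2, 259.8)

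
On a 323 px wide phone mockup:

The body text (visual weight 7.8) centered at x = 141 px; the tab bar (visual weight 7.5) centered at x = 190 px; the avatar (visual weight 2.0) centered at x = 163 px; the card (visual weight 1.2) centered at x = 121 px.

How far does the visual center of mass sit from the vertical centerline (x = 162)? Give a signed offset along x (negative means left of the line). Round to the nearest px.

Weights sum to 7.8 + 7.5 + 2.0 + 1.2 = 18.5.
x: (7.8·141 + 7.5·190 + 2.0·163 + 1.2·121) / 18.5 = 2996.0 / 18.5 ≈ 161.95
Against x = 162, that's 161.95 − 162 = -0.05.

≈ 0 px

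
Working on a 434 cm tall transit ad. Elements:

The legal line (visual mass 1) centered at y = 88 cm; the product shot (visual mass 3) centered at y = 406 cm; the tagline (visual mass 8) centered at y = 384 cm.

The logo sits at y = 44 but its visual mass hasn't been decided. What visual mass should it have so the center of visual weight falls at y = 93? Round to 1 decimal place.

w ≈ 66.6

Existing Σw = 12 (1 + 3 + 8); existing moment 1·88 + 3·406 + 8·384 = 4378.
Balance at y = 93 requires (4378 + w·44) / (12 + w) = 93.
Rearranging, w·(44 − 93) = 93·12 − 4378 = -3262, so w ≈ -3262/-49 = 66.57.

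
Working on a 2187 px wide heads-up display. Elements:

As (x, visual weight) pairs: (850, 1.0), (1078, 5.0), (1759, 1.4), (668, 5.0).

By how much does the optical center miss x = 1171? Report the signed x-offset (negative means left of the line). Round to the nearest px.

≈ -200 px

Weights sum to 1.0 + 5.0 + 1.4 + 5.0 = 12.4.
x: (1.0·850 + 5.0·1078 + 1.4·1759 + 5.0·668) / 12.4 = 12042.6 / 12.4 ≈ 971.18
Difference: 971.18 − 1171 ≈ -199.82.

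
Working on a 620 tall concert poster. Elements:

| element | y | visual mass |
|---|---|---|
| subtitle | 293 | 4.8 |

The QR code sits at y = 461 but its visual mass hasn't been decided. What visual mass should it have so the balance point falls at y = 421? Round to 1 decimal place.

Known: weight 4.8 with moment 4.8·293 = 1406.4.
For the centroid to hit 421: (1406.4 + w·461) / (4.8 + w) = 421.
So w = (421·4.8 − 1406.4)/(461 − 421) = 614.4/40 ≈ 15.36.

w ≈ 15.4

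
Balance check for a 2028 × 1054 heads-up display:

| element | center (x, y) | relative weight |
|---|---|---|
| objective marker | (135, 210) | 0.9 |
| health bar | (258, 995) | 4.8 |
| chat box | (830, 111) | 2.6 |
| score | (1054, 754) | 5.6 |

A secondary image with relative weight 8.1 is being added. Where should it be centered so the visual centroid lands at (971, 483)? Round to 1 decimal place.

(1474.3, 142.0)

New total weight: (0.9 + 4.8 + 2.6 + 5.6) + 8.1 = 22.0.
x: target moment 22.0×971 = 21362.0; current 0.9·135 + 4.8·258 + 2.6·830 + 5.6·1054 = 9420.3; the secondary image supplies 11941.7, so x = 11941.7/8.1 ≈ 1474.28.
y: target moment 22.0×483 = 10626.0; current 0.9·210 + 4.8·995 + 2.6·111 + 5.6·754 = 9476.0; the secondary image supplies 1150.0, so y = 1150.0/8.1 ≈ 141.98.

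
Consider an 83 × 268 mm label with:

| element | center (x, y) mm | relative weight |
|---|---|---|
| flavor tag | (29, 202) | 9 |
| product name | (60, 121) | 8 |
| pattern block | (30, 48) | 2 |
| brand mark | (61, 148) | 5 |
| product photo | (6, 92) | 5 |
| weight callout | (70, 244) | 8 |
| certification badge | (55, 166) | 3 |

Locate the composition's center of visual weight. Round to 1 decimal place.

(46.5, 163.3)

Total weight = 9 + 8 + 2 + 5 + 5 + 8 + 3 = 40.
x: moment 1861 / weight 40 ≈ 46.52
y: moment 6532 / weight 40 ≈ 163.30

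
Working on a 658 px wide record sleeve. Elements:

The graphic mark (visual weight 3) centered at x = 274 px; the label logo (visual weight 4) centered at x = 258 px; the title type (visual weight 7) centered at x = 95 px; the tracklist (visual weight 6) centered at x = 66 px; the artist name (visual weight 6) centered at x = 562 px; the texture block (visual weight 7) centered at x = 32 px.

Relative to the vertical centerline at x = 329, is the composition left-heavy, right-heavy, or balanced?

left-heavy

Σw = 3 + 4 + 7 + 6 + 6 + 7 = 33.
Σw·x = 3·274 + 4·258 + 7·95 + 6·66 + 6·562 + 7·32 = 6511, so x̄ = 6511/33 ≈ 197.30.
197.3 vs midline 329 → left-heavy.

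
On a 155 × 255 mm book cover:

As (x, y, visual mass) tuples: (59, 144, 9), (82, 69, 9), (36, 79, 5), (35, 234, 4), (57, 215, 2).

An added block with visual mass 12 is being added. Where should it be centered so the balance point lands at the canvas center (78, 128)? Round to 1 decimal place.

(124.6, 130.8)

New total weight: (9 + 9 + 5 + 4 + 2) + 12 = 41.
x: need Σw·x = 41·78 = 3198. Existing = 9·59 + 9·82 + 5·36 + 4·35 + 2·57 = 1703. Remainder 1495 / 12 ≈ 124.58.
y: need Σw·y = 41·128 = 5248. Existing = 9·144 + 9·69 + 5·79 + 4·234 + 2·215 = 3678. Remainder 1570 / 12 ≈ 130.83.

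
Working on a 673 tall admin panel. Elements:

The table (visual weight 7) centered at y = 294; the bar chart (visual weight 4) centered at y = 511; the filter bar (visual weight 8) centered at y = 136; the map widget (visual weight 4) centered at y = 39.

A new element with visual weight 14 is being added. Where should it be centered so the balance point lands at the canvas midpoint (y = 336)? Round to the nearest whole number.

New total weight: (7 + 4 + 8 + 4) + 14 = 37.
y: need Σw·y = 37·336 = 12432. Existing = 7·294 + 4·511 + 8·136 + 4·39 = 5346. Remainder 7086 / 14 ≈ 506.14.

y ≈ 506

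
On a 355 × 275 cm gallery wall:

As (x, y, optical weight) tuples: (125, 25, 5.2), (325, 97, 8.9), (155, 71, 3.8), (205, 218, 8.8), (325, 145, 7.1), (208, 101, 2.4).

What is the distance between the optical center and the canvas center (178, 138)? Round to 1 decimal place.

≈ 65.2 cm

Total weight = 5.2 + 8.9 + 3.8 + 8.8 + 7.1 + 2.4 = 36.2.
x: (5.2·125 + 8.9·325 + 3.8·155 + 8.8·205 + 7.1·325 + 2.4·208) / 36.2 = 8742.2 / 36.2 ≈ 241.50
y: (5.2·25 + 8.9·97 + 3.8·71 + 8.8·218 + 7.1·145 + 2.4·101) / 36.2 = 4453.4 / 36.2 ≈ 123.02
From (178, 138): dx = 63.50, dy = -14.98, so the distance is √(dx²+dy²) ≈ 65.24.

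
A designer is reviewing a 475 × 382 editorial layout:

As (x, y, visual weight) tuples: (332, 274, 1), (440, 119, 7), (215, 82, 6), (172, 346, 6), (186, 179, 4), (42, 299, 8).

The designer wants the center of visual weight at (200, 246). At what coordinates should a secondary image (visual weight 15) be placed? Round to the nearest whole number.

(172, 319)

With the secondary image, Σw becomes 1 + 7 + 6 + 6 + 4 + 8 + 15 = 47.
x: need Σw·x = 47·200 = 9400. Existing = 1·332 + 7·440 + 6·215 + 6·172 + 4·186 + 8·42 = 6814. Remainder 2586 / 15 ≈ 172.40.
y: need Σw·y = 47·246 = 11562. Existing = 1·274 + 7·119 + 6·82 + 6·346 + 4·179 + 8·299 = 6783. Remainder 4779 / 15 ≈ 318.60.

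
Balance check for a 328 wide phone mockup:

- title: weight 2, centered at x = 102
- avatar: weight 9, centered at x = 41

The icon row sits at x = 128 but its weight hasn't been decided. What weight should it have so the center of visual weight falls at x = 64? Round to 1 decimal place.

w ≈ 2.0

Fixed elements: Σw = 2 + 9 = 11, Σw·x = 2·102 + 9·41 = 573.
For the centroid to hit 64: (573 + w·128) / (11 + w) = 64.
Rearranging, w·(128 − 64) = 64·11 − 573 = 131, so w ≈ 131/64 = 2.05.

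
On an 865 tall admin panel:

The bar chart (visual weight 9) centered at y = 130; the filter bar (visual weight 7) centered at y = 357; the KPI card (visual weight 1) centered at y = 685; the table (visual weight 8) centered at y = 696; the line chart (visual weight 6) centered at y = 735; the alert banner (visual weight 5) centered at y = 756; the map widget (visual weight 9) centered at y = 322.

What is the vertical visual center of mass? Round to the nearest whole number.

y ≈ 467

Total weight = 9 + 7 + 1 + 8 + 6 + 5 + 9 = 45.
Σw·y = 9·130 + 7·357 + 1·685 + 8·696 + 6·735 + 5·756 + 9·322 = 21010, so ȳ = 21010/45 ≈ 466.89.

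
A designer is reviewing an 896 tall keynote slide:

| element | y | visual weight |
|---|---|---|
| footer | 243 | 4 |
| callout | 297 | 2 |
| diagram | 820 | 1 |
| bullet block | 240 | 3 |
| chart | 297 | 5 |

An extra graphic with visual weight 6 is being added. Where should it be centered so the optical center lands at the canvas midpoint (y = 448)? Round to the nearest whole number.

y ≈ 803

New total weight: (4 + 2 + 1 + 3 + 5) + 6 = 21.
y: target moment 21×448 = 9408; current 4·243 + 2·297 + 1·820 + 3·240 + 5·297 = 4591; the extra graphic supplies 4817, so y = 4817/6 ≈ 802.83.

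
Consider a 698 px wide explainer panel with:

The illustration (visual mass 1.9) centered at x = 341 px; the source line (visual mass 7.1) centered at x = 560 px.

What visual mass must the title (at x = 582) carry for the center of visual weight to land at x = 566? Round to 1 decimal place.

Fixed elements: Σw = 1.9 + 7.1 = 9.0, Σw·x = 1.9·341 + 7.1·560 = 4623.9.
For the centroid to hit 566: (4623.9 + w·582) / (9.0 + w) = 566.
Rearranging, w·(582 − 566) = 566·9.0 − 4623.9 = 470.1, so w ≈ 470.1/16 = 29.38.

w ≈ 29.4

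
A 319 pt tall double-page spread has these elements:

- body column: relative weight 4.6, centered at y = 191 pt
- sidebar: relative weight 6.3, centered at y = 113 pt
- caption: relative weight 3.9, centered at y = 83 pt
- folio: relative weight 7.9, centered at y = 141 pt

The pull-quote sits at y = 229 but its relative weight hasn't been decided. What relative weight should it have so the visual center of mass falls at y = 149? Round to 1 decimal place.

Known weights sum to 4.6 + 6.3 + 3.9 + 7.9 = 22.7; their moment is 4.6·191 + 6.3·113 + 3.9·83 + 7.9·141 = 3028.1.
Set Σw·y/Σw = 149: (3028.1 + 229w) = 149·(22.7 + w).
Solving: w = (149·22.7 − 3028.1) / (229 − 149) = 354.2 / 80 ≈ 4.43.

w ≈ 4.4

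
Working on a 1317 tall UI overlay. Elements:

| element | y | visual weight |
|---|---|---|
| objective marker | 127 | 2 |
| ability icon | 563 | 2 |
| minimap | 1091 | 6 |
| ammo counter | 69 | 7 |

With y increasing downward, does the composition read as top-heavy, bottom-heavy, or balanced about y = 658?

top-heavy

Σw = 2 + 2 + 6 + 7 = 17.
Σw·y = 2·127 + 2·563 + 6·1091 + 7·69 = 8409, so ȳ = 8409/17 ≈ 494.65.
494.6 vs midline 658 → top-heavy.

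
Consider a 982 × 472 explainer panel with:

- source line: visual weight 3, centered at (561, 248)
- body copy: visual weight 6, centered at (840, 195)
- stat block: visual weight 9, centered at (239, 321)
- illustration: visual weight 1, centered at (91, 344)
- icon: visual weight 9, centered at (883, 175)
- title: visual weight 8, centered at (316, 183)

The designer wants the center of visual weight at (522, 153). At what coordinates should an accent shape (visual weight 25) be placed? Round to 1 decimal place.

After adding the accent shape, total weight = 3 + 6 + 9 + 1 + 9 + 8 + 25 = 61.
Along x: (19440 + 25·x) / 61 = 522 (existing moment 3·561 + 6·840 + 9·239 + 1·91 + 9·883 + 8·316 = 19440) ⇒ x = (31842 − 19440) / 25 ≈ 496.08.
Along y: (8186 + 25·y) / 61 = 153 (existing moment 3·248 + 6·195 + 9·321 + 1·344 + 9·175 + 8·183 = 8186) ⇒ y = (9333 − 8186) / 25 ≈ 45.88.

(496.1, 45.9)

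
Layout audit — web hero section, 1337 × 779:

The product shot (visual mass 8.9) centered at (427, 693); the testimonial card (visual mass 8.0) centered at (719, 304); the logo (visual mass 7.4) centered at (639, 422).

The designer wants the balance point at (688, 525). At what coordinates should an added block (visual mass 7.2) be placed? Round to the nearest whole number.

After adding the added block, total weight = 8.9 + 8.0 + 7.4 + 7.2 = 31.5.
x: target moment 31.5×688 = 21672.0; current 8.9·427 + 8.0·719 + 7.4·639 = 14280.9; the added block supplies 7391.1, so x = 7391.1/7.2 ≈ 1026.54.
y: target moment 31.5×525 = 16537.5; current 8.9·693 + 8.0·304 + 7.4·422 = 11722.5; the added block supplies 4815.0, so y = 4815.0/7.2 ≈ 668.75.

(1027, 669)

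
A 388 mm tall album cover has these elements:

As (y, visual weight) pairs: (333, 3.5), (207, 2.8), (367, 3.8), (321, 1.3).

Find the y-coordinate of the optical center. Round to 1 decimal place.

Weights sum to 3.5 + 2.8 + 3.8 + 1.3 = 11.4.
y-moment: 3.5·333 + 2.8·207 + 3.8·367 + 1.3·321 = 3557.0; centroid 3557.0/11.4 ≈ 312.02.

y ≈ 312.0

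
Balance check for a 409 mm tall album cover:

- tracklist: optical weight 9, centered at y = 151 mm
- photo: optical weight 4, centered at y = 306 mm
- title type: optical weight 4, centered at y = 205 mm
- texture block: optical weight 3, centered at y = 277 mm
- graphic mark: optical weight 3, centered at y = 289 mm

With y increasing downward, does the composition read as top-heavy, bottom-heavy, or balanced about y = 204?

bottom-heavy

Weights sum to 9 + 4 + 4 + 3 + 3 = 23.
y-moment: 9·151 + 4·306 + 4·205 + 3·277 + 3·289 = 5101; centroid 5101/23 ≈ 221.78.
221.8 lies below (larger y than) the midline 204, so the layout is bottom-heavy.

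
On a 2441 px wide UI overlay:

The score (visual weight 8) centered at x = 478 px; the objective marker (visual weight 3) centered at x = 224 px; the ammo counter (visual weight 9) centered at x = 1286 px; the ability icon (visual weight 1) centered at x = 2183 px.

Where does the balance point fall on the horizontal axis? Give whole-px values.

x ≈ 869

Weights sum to 8 + 3 + 9 + 1 = 21.
x-moment: 8·478 + 3·224 + 9·1286 + 1·2183 = 18253; centroid 18253/21 ≈ 869.19.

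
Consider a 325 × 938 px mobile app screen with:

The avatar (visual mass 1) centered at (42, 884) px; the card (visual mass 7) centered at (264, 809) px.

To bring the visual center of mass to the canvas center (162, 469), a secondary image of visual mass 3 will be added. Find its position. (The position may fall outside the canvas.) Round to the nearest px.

(-36, -463)

New total weight: (1 + 7) + 3 = 11.
x: target moment 11×162 = 1782; current 1·42 + 7·264 = 1890; the secondary image supplies -108, so x = -108/3 ≈ -36.00.
y: target moment 11×469 = 5159; current 1·884 + 7·809 = 6547; the secondary image supplies -1388, so y = -1388/3 ≈ -462.67.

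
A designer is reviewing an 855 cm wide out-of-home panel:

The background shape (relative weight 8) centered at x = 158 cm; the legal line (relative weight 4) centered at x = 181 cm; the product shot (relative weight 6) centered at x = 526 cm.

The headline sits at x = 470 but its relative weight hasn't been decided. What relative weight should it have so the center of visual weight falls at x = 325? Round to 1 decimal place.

w ≈ 4.9

Known weights sum to 8 + 4 + 6 = 18; their moment is 8·158 + 4·181 + 6·526 = 5144.
Set Σw·x/Σw = 325: (5144 + 470w) = 325·(18 + w).
Solving: w = (325·18 − 5144) / (470 − 325) = 706 / 145 ≈ 4.87.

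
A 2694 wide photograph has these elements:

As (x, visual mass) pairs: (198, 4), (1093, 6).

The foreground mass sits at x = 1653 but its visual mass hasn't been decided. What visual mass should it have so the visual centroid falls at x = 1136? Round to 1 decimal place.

Existing Σw = 10 (4 + 6); existing moment 4·198 + 6·1093 = 7350.
Balance at x = 1136 requires (7350 + w·1653) / (10 + w) = 1136.
So w = (1136·10 − 7350)/(1653 − 1136) = 4010/517 ≈ 7.76.

w ≈ 7.8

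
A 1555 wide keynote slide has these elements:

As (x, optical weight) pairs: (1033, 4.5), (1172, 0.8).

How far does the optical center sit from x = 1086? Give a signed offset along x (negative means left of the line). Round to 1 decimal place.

≈ -32.0

Weights sum to 4.5 + 0.8 = 5.3.
Σw·x = 4.5·1033 + 0.8·1172 = 5586.1, so x̄ = 5586.1/5.3 ≈ 1053.98.
Offset from x = 1086: 1053.98 − 1086 ≈ -32.02.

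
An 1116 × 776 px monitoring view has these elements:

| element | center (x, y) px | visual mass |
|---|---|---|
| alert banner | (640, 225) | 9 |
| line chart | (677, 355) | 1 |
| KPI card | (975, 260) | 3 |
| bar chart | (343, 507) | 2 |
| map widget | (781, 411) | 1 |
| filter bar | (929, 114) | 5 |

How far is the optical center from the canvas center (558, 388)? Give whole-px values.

Weights sum to 9 + 1 + 3 + 2 + 1 + 5 = 21.
x-moment: 9·640 + 1·677 + 3·975 + 2·343 + 1·781 + 5·929 = 15474; centroid 15474/21 ≈ 736.86.
y-moment: 9·225 + 1·355 + 3·260 + 2·507 + 1·411 + 5·114 = 5155; centroid 5155/21 ≈ 245.48.
From (558, 388): dx = 178.86, dy = -142.52, so the distance is √(dx²+dy²) ≈ 228.70.

≈ 229 px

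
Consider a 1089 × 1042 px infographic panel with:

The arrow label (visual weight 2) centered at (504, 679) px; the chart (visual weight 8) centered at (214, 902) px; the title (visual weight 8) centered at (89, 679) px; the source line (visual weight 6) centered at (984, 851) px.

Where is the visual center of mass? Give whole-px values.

Σw = 2 + 8 + 8 + 6 = 24.
x: (2·504 + 8·214 + 8·89 + 6·984) / 24 = 9336 / 24 ≈ 389.00
y: (2·679 + 8·902 + 8·679 + 6·851) / 24 = 19112 / 24 ≈ 796.33

(389, 796)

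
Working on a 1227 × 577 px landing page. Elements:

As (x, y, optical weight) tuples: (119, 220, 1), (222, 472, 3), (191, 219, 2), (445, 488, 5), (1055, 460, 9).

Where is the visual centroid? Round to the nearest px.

Σw = 1 + 3 + 2 + 5 + 9 = 20.
x: (1·119 + 3·222 + 2·191 + 5·445 + 9·1055) / 20 = 12887 / 20 ≈ 644.35
y: (1·220 + 3·472 + 2·219 + 5·488 + 9·460) / 20 = 8654 / 20 ≈ 432.70

(644, 433)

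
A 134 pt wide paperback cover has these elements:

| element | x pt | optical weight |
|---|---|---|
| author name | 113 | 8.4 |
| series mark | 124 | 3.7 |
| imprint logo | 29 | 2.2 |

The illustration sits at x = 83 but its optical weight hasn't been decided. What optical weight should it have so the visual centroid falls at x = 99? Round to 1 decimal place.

Existing Σw = 14.3 (8.4 + 3.7 + 2.2); existing moment 8.4·113 + 3.7·124 + 2.2·29 = 1471.8.
Balance at x = 99 requires (1471.8 + w·83) / (14.3 + w) = 99.
So w = (99·14.3 − 1471.8)/(83 − 99) = -56.1/-16 ≈ 3.51.

w ≈ 3.5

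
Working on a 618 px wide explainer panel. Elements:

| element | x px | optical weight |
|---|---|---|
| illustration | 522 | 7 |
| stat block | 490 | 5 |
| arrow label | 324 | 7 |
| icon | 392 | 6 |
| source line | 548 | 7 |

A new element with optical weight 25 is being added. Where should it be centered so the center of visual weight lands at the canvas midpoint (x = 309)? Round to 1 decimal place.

New total weight: (7 + 5 + 7 + 6 + 7) + 25 = 57.
Along x: (14560 + 25·x) / 57 = 309 (existing moment 7·522 + 5·490 + 7·324 + 6·392 + 7·548 = 14560) ⇒ x = (17613 − 14560) / 25 ≈ 122.12.

x ≈ 122.1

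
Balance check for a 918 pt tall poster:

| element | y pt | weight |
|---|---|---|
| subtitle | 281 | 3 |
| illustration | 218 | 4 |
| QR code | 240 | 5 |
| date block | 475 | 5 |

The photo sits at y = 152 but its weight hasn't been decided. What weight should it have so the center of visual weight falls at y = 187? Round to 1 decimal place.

Known weights sum to 3 + 4 + 5 + 5 = 17; their moment is 3·281 + 4·218 + 5·240 + 5·475 = 5290.
Balance at y = 187 requires (5290 + w·152) / (17 + w) = 187.
Solving: w = (187·17 − 5290) / (152 − 187) = -2111 / -35 ≈ 60.31.

w ≈ 60.3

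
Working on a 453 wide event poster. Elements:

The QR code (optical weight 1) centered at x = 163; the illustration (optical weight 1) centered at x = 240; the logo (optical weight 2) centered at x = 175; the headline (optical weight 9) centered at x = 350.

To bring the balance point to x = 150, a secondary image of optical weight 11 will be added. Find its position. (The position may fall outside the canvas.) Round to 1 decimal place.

New total weight: (1 + 1 + 2 + 9) + 11 = 24.
x: target moment 24×150 = 3600; current 1·163 + 1·240 + 2·175 + 9·350 = 3903; the secondary image supplies -303, so x = -303/11 ≈ -27.55.

x ≈ -27.5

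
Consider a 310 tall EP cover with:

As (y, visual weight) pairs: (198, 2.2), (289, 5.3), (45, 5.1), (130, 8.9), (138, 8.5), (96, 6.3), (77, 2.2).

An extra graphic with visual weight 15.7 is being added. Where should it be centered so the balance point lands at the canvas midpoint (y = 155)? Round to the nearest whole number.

After adding the extra graphic, total weight = 2.2 + 5.3 + 5.1 + 8.9 + 8.5 + 6.3 + 2.2 + 15.7 = 54.2.
y: target moment 54.2×155 = 8401.0; current 2.2·198 + 5.3·289 + 5.1·45 + 8.9·130 + 8.5·138 + 6.3·96 + 2.2·77 = 5301.0; the extra graphic supplies 3100.0, so y = 3100.0/15.7 ≈ 197.45.

y ≈ 197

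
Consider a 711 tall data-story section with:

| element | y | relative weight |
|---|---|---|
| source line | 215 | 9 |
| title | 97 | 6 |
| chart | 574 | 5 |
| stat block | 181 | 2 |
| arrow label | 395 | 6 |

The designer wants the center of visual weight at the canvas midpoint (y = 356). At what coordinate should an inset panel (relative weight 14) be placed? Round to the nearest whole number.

After adding the inset panel, total weight = 9 + 6 + 5 + 2 + 6 + 14 = 42.
y: need Σw·y = 42·356 = 14952. Existing = 9·215 + 6·97 + 5·574 + 2·181 + 6·395 = 8119. Remainder 6833 / 14 ≈ 488.07.

y ≈ 488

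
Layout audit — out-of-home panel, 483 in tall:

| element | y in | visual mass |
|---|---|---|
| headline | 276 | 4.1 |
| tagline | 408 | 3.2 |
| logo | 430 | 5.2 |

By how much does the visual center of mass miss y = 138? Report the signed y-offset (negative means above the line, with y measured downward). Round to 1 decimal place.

Weights sum to 4.1 + 3.2 + 5.2 = 12.5.
y: (4.1·276 + 3.2·408 + 5.2·430) / 12.5 = 4673.2 / 12.5 ≈ 373.86
Offset from y = 138: 373.86 − 138 ≈ 235.86.

≈ 235.9 in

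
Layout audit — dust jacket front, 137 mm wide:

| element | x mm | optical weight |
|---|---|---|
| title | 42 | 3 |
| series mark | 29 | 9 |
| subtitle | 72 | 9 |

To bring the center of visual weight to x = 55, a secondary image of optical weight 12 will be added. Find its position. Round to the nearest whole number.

x ≈ 65

After adding the secondary image, total weight = 3 + 9 + 9 + 12 = 33.
x: target moment 33×55 = 1815; current 3·42 + 9·29 + 9·72 = 1035; the secondary image supplies 780, so x = 780/12 ≈ 65.00.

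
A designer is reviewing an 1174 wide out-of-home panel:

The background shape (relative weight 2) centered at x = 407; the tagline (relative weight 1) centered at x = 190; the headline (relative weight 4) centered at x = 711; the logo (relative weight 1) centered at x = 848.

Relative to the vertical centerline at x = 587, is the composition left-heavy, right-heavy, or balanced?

balanced

Total weight = 2 + 1 + 4 + 1 = 8.
Σw·x = 2·407 + 1·190 + 4·711 + 1·848 = 4696, so x̄ = 4696/8 ≈ 587.00.
587.00 = 587 exactly: balanced.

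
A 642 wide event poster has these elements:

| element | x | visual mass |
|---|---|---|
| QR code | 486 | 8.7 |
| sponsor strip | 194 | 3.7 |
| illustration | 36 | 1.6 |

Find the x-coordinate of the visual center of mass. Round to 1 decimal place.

x ≈ 357.4

Σw = 8.7 + 3.7 + 1.6 = 14.0.
x-moment: 8.7·486 + 3.7·194 + 1.6·36 = 5003.6; centroid 5003.6/14.0 ≈ 357.40.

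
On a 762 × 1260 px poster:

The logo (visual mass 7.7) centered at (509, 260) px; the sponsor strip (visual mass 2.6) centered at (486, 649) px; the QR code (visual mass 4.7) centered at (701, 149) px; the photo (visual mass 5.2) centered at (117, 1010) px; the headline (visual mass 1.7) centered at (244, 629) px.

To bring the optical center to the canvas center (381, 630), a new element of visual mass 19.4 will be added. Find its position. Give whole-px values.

(321, 789)

With the new element, Σw becomes 7.7 + 2.6 + 4.7 + 5.2 + 1.7 + 19.4 = 41.3.
x: target moment 41.3×381 = 15735.3; current 7.7·509 + 2.6·486 + 4.7·701 + 5.2·117 + 1.7·244 = 9500.8; the new element supplies 6234.5, so x = 6234.5/19.4 ≈ 321.37.
y: target moment 41.3×630 = 26019.0; current 7.7·260 + 2.6·649 + 4.7·149 + 5.2·1010 + 1.7·629 = 10711.0; the new element supplies 15308.0, so y = 15308.0/19.4 ≈ 789.07.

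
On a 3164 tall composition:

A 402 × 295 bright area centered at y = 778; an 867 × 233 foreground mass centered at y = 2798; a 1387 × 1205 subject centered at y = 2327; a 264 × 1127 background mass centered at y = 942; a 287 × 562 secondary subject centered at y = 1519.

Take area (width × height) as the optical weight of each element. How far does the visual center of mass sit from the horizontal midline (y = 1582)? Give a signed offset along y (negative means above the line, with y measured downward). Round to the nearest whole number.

≈ 488

Areas → weights: bright area 402·295 = 118590, foreground mass 867·233 = 202011, subject 1387·1205 = 1671335, background mass 264·1127 = 297528, secondary subject 287·562 = 161294; Σw = 2450758.
y: (118590·778 + 202011·2798 + 1671335·2327 + 297528·942 + 161294·1519) / 2450758 = 5071963305 / 2450758 ≈ 2069.55
Difference: 2069.55 − 1582 ≈ 487.55.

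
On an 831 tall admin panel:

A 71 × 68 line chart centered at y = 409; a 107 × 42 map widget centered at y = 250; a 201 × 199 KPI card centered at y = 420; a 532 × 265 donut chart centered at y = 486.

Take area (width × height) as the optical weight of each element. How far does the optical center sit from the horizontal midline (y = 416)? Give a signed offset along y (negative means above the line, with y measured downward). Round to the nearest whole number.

Taking area as weight: line chart 71·68 = 4828, map widget 107·42 = 4494, KPI card 201·199 = 39999, donut chart 532·265 = 140980. Sum 190301.
y-moment: 4828·409 + 4494·250 + 39999·420 + 140980·486 = 88414012; centroid 88414012/190301 ≈ 464.60.
Against y = 416, that's 464.60 − 416 = 48.60.

≈ 49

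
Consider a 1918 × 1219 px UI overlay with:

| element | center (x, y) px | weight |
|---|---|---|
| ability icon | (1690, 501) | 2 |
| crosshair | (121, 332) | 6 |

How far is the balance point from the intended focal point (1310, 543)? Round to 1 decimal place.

≈ 814.4 px

Weights sum to 2 + 6 = 8.
x: (2·1690 + 6·121) / 8 = 4106 / 8 ≈ 513.25
y: (2·501 + 6·332) / 8 = 2994 / 8 ≈ 374.25
From (1310, 543): dx = -796.75, dy = -168.75, so the distance is √(dx²+dy²) ≈ 814.42.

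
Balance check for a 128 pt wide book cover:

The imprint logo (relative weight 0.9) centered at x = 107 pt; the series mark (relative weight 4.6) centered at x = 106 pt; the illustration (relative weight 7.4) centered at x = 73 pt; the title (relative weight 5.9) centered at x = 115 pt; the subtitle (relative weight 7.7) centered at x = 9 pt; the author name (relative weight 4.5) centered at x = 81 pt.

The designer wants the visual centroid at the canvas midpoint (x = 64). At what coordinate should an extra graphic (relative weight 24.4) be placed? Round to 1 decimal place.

After adding the extra graphic, total weight = 0.9 + 4.6 + 7.4 + 5.9 + 7.7 + 4.5 + 24.4 = 55.4.
x: target moment 55.4×64 = 3545.6; current 0.9·107 + 4.6·106 + 7.4·73 + 5.9·115 + 7.7·9 + 4.5·81 = 2236.4; the extra graphic supplies 1309.2, so x = 1309.2/24.4 ≈ 53.66.

x ≈ 53.7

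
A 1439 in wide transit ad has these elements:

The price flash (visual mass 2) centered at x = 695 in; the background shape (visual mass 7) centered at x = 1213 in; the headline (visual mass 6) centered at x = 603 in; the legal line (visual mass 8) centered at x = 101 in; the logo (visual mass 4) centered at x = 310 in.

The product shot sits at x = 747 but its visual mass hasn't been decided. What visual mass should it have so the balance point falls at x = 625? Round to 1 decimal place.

Known weights sum to 2 + 7 + 6 + 8 + 4 = 27; their moment is 2·695 + 7·1213 + 6·603 + 8·101 + 4·310 = 15547.
Set Σw·x/Σw = 625: (15547 + 747w) = 625·(27 + w).
So w = (625·27 − 15547)/(747 − 625) = 1328/122 ≈ 10.89.

w ≈ 10.9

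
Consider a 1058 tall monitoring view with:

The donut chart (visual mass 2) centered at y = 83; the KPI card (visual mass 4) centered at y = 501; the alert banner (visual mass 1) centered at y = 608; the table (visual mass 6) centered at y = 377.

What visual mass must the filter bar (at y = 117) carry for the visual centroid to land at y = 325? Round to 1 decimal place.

Known weights sum to 2 + 4 + 1 + 6 = 13; their moment is 2·83 + 4·501 + 1·608 + 6·377 = 5040.
Balance at y = 325 requires (5040 + w·117) / (13 + w) = 325.
Rearranging, w·(117 − 325) = 325·13 − 5040 = -815, so w ≈ -815/-208 = 3.92.

w ≈ 3.9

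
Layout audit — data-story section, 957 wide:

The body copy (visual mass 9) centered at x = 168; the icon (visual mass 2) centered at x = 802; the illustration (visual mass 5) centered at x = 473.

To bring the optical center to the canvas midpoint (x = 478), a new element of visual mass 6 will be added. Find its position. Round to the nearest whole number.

After adding the new element, total weight = 9 + 2 + 5 + 6 = 22.
x: need Σw·x = 22·478 = 10516. Existing = 9·168 + 2·802 + 5·473 = 5481. Remainder 5035 / 6 ≈ 839.17.

x ≈ 839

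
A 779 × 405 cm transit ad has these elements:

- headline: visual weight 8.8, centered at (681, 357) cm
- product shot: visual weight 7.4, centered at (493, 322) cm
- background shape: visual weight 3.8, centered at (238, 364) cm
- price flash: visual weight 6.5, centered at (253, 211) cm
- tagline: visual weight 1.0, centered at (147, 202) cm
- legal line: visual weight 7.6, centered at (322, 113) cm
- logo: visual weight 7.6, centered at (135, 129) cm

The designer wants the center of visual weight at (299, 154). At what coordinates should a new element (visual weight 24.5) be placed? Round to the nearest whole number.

New total weight: (8.8 + 7.4 + 3.8 + 6.5 + 1.0 + 7.6 + 7.6) + 24.5 = 67.2.
x: target moment 67.2×299 = 20092.8; current 8.8·681 + 7.4·493 + 3.8·238 + 6.5·253 + 1.0·147 + 7.6·322 + 7.6·135 = 15810.1; the new element supplies 4282.7, so x = 4282.7/24.5 ≈ 174.80.
y: target moment 67.2×154 = 10348.8; current 8.8·357 + 7.4·322 + 3.8·364 + 6.5·211 + 1.0·202 + 7.6·113 + 7.6·129 = 10320.3; the new element supplies 28.5, so y = 28.5/24.5 ≈ 1.16.

(175, 1)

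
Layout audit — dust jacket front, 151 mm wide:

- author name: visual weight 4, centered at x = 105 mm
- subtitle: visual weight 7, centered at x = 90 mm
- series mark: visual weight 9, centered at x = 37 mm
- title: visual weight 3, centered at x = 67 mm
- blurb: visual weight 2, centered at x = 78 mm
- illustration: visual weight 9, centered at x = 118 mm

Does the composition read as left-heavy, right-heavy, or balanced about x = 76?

Total weight = 4 + 7 + 9 + 3 + 2 + 9 = 34.
x: moment 2802 / weight 34 ≈ 82.41
82.4 vs midline 76 → right-heavy.

right-heavy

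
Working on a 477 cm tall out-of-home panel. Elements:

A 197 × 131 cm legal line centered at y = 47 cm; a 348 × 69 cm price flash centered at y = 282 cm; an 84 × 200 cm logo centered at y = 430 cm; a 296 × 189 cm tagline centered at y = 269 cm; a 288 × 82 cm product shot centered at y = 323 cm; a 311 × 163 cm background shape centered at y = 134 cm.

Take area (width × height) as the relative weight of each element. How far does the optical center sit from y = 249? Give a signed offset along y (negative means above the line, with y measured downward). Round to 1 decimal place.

Taking area as weight: legal line 197·131 = 25807, price flash 348·69 = 24012, logo 84·200 = 16800, tagline 296·189 = 55944, product shot 288·82 = 23616, background shape 311·163 = 50693. Sum 196872.
Σw·y = 44678079; ȳ = 44678079/196872 ≈ 226.94.
Difference: 226.94 − 249 ≈ -22.06.

≈ -22.1 cm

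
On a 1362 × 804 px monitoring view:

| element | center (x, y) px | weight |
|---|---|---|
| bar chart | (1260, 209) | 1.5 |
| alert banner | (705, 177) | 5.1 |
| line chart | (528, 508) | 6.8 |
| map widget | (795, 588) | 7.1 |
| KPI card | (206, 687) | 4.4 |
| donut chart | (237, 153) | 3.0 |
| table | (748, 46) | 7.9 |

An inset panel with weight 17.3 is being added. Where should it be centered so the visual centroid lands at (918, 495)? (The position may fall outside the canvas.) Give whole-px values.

With the inset panel, Σw becomes 1.5 + 5.1 + 6.8 + 7.1 + 4.4 + 3.0 + 7.9 + 17.3 = 53.1.
Along x: (22247.0 + 17.3·x) / 53.1 = 918 (existing moment 1.5·1260 + 5.1·705 + 6.8·528 + 7.1·795 + 4.4·206 + 3.0·237 + 7.9·748 = 22247.0) ⇒ x = (48745.8 − 22247.0) / 17.3 ≈ 1531.72.
Along y: (12690.6 + 17.3·y) / 53.1 = 495 (existing moment 1.5·209 + 5.1·177 + 6.8·508 + 7.1·588 + 4.4·687 + 3.0·153 + 7.9·46 = 12690.6) ⇒ y = (26284.5 − 12690.6) / 17.3 ≈ 785.77.

(1532, 786)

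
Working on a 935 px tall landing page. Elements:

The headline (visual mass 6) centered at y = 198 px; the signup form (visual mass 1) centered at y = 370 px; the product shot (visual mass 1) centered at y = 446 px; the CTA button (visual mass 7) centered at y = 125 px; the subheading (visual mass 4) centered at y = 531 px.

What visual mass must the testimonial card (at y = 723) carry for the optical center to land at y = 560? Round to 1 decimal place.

w ≈ 34.6

Fixed elements: Σw = 6 + 1 + 1 + 7 + 4 = 19, Σw·y = 6·198 + 1·370 + 1·446 + 7·125 + 4·531 = 5003.
For the centroid to hit 560: (5003 + w·723) / (19 + w) = 560.
Solving: w = (560·19 − 5003) / (723 − 560) = 5637 / 163 ≈ 34.58.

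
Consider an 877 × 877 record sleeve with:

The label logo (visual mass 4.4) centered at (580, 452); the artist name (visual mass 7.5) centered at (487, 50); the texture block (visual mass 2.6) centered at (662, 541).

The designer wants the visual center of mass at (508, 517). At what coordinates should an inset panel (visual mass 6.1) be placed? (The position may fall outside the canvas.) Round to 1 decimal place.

(416.2, 1127.8)

After adding the inset panel, total weight = 4.4 + 7.5 + 2.6 + 6.1 = 20.6.
Along x: (7925.7 + 6.1·x) / 20.6 = 508 (existing moment 4.4·580 + 7.5·487 + 2.6·662 = 7925.7) ⇒ x = (10464.8 − 7925.7) / 6.1 ≈ 416.25.
Along y: (3770.4 + 6.1·y) / 20.6 = 517 (existing moment 4.4·452 + 7.5·50 + 2.6·541 = 3770.4) ⇒ y = (10650.2 − 3770.4) / 6.1 ≈ 1127.84.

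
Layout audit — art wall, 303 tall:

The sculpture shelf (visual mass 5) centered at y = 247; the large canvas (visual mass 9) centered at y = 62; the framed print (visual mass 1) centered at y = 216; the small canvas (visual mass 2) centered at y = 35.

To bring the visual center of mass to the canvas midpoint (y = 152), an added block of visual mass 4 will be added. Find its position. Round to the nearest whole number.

New total weight: (5 + 9 + 1 + 2) + 4 = 21.
y: need Σw·y = 21·152 = 3192. Existing = 5·247 + 9·62 + 1·216 + 2·35 = 2079. Remainder 1113 / 4 ≈ 278.25.

y ≈ 278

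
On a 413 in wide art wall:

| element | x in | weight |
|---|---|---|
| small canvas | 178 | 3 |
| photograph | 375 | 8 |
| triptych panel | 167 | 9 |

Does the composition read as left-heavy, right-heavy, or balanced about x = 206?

Total weight = 3 + 8 + 9 = 20.
x-moment: 3·178 + 8·375 + 9·167 = 5037; centroid 5037/20 ≈ 251.85.
251.8 vs midline 206 → right-heavy.

right-heavy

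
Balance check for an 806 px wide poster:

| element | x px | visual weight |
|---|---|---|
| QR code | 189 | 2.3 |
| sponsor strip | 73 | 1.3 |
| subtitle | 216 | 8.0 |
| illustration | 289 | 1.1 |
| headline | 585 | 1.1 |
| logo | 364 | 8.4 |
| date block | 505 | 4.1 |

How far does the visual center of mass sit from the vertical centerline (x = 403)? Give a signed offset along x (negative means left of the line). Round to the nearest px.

≈ -86 px

Σw = 2.3 + 1.3 + 8.0 + 1.1 + 1.1 + 8.4 + 4.1 = 26.3.
Σw·x = 2.3·189 + 1.3·73 + 8.0·216 + 1.1·289 + 1.1·585 + 8.4·364 + 4.1·505 = 8347.1, so x̄ = 8347.1/26.3 ≈ 317.38.
Difference: 317.38 − 403 ≈ -85.62.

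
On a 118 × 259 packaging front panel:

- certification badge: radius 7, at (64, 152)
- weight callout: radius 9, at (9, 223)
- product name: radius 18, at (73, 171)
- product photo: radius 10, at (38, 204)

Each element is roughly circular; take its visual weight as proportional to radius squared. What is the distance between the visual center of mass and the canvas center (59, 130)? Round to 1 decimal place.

r² weights: certification badge 7² = 49, weight callout 9² = 81, product name 18² = 324, product photo 10² = 100. Total = 554.
x-moment: 49·64 + 81·9 + 324·73 + 100·38 = 31317; centroid 31317/554 ≈ 56.53.
y-moment: 49·152 + 81·223 + 324·171 + 100·204 = 101315; centroid 101315/554 ≈ 182.88.
From (59, 130): dx = -2.47, dy = 52.88, so the distance is √(dx²+dy²) ≈ 52.94.

≈ 52.9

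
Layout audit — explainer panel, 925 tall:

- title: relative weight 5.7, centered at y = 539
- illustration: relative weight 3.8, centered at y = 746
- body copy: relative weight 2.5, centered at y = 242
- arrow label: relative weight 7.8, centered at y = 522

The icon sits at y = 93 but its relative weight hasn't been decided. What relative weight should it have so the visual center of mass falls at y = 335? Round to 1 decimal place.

w ≈ 16.3

Fixed elements: Σw = 5.7 + 3.8 + 2.5 + 7.8 = 19.8, Σw·y = 5.7·539 + 3.8·746 + 2.5·242 + 7.8·522 = 10583.7.
Set Σw·y/Σw = 335: (10583.7 + 93w) = 335·(19.8 + w).
Rearranging, w·(93 − 335) = 335·19.8 − 10583.7 = -3950.7, so w ≈ -3950.7/-242 = 16.33.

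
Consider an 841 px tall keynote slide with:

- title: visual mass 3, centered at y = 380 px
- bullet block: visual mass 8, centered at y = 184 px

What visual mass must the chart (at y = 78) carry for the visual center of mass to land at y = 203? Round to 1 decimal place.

w ≈ 3.0

Known weights sum to 3 + 8 = 11; their moment is 3·380 + 8·184 = 2612.
For the centroid to hit 203: (2612 + w·78) / (11 + w) = 203.
Solving: w = (203·11 − 2612) / (78 − 203) = -379 / -125 ≈ 3.03.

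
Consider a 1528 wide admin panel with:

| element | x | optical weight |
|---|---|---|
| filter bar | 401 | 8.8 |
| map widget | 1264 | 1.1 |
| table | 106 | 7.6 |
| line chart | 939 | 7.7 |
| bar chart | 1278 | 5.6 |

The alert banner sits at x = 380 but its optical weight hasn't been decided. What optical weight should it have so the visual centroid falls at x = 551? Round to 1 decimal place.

w ≈ 18.4

Fixed elements: Σw = 8.8 + 1.1 + 7.6 + 7.7 + 5.6 = 30.8, Σw·x = 8.8·401 + 1.1·1264 + 7.6·106 + 7.7·939 + 5.6·1278 = 20111.9.
Set Σw·x/Σw = 551: (20111.9 + 380w) = 551·(30.8 + w).
So w = (551·30.8 − 20111.9)/(380 − 551) = -3141.1/-171 ≈ 18.37.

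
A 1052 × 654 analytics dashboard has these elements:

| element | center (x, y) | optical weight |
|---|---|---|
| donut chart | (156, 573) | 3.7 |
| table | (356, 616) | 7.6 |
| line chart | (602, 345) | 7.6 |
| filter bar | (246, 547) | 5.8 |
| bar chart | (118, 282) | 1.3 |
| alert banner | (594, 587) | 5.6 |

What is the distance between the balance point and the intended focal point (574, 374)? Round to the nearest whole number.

Total weight = 3.7 + 7.6 + 7.6 + 5.8 + 1.3 + 5.6 = 31.6.
x: moment 12764.6 / weight 31.6 ≈ 403.94
y: moment 16250.1 / weight 31.6 ≈ 514.24
Relative to (574, 374): Δ = (-170.06, 140.24); |Δ| = √(-170.06² + 140.24²) ≈ 220.43.

≈ 220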